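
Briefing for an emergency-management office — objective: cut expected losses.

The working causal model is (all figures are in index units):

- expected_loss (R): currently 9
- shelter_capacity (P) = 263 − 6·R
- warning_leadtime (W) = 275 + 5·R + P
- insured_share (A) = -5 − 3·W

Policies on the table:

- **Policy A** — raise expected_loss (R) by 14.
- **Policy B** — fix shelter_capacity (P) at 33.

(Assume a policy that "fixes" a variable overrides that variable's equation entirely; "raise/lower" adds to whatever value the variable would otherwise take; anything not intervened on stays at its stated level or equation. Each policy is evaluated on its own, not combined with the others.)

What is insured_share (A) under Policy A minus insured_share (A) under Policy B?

Policy A (R + 14):
  R = 9 + 14 = 23
  P = 263 − 6·23 = 125
  W = 275 + 5·23 + 125 = 515
  A = -5 − 3·515 = -1550
Policy B (P := 33):
  R = 9
  P = 33
  W = 275 + 5·9 + 33 = 353
  A = -5 − 3·353 = -1064
A: -1550 − (-1064) = -486

-486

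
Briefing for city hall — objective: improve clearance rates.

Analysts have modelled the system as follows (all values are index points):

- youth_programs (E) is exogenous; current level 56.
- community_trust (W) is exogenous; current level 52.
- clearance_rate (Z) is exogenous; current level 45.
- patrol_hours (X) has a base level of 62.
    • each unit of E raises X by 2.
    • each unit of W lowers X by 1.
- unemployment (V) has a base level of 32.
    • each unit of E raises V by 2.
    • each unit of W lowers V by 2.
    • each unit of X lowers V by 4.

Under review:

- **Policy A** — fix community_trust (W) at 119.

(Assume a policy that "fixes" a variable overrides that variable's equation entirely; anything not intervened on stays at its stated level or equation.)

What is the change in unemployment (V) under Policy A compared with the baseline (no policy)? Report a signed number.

Baseline:
  E = 56
  W = 52
  X = 62 + 2·56 − 52 = 122
  V = 32 + 2·56 − 2·52 − 4·122 = -448
Policy A (W := 119):
  E = 56
  W = 119
  X = 62 + 2·56 − 119 = 55
  V = 32 + 2·56 − 2·119 − 4·55 = -314
Change in V: -314 − (-448) = 134

134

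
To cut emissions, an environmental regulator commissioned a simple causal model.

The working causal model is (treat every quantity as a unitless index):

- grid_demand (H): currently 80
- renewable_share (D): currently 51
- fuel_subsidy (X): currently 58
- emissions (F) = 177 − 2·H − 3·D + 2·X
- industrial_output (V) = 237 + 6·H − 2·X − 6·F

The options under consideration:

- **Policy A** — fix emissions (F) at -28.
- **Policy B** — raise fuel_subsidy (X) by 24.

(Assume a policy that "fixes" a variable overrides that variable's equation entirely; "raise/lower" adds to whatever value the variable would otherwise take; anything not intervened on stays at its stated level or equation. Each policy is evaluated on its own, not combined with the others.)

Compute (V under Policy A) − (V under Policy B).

384

Policy A (F := -28):
  H = 80
  D = 51
  X = 58
  F = -28
  V = 237 + 6·80 − 2·58 − 6·(-28) = 769
Policy B (X + 24):
  H = 80
  D = 51
  X = 58 + 24 = 82
  F = 177 − 2·80 − 3·51 + 2·82 = 28
  V = 237 + 6·80 − 2·82 − 6·28 = 385
V: 769 − 385 = 384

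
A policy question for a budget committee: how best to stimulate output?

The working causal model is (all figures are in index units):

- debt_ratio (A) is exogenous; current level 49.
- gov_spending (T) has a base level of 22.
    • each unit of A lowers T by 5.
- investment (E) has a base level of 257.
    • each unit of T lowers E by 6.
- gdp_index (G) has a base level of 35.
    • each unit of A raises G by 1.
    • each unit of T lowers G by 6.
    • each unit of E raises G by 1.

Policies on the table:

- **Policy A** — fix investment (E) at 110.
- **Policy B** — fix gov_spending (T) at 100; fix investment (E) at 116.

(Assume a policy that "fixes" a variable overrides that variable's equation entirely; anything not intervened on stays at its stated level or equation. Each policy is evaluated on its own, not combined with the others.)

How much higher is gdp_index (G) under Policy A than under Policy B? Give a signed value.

Policy A (E := 110):
  A = 49
  T = 22 − 5·49 = -223
  E = 110
  G = 35 + 49 − 6·(-223) + 110 = 1532
Policy B (T := 100, E := 116):
  A = 49
  T = 100
  E = 116
  G = 35 + 49 − 6·100 + 116 = -400
G: 1532 − (-400) = 1932

1932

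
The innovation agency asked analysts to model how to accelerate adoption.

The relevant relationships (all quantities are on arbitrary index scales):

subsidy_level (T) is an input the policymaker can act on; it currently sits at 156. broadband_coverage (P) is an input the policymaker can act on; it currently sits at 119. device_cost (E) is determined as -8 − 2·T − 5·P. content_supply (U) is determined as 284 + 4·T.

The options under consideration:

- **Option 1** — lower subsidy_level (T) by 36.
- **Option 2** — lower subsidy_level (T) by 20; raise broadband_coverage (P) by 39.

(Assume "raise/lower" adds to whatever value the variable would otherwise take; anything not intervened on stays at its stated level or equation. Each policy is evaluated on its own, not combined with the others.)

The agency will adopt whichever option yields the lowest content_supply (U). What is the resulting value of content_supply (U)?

764

Option 1 (T − 36):
  T = 156 − 36 = 120
  U = 284 + 4·120 = 764
Option 2 (T − 20, P + 39):
  T = 156 − 20 = 136
  U = 284 + 4·136 = 828
Comparing — Option 1: U=764, Option 2: U=828. Lowest is 764 (Option 1).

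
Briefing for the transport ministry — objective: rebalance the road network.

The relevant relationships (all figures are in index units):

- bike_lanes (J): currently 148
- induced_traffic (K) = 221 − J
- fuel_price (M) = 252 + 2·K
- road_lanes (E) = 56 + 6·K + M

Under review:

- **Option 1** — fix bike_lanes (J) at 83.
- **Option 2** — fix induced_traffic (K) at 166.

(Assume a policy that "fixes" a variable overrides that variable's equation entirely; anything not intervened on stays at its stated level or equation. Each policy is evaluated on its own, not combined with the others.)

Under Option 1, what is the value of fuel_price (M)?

Option 1 (J := 83):
  J = 83
  K = 221 − 83 = 138
  M = 252 + 2·138 = 528

528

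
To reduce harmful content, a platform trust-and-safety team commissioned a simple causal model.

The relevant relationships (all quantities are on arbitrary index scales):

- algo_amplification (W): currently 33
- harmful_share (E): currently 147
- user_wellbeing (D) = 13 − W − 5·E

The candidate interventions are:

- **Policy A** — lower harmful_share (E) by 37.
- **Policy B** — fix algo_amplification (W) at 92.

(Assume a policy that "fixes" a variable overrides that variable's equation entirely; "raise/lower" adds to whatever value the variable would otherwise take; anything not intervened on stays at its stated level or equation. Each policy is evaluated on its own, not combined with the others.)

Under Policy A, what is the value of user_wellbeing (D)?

Policy A (E − 37):
  W = 33
  E = 147 − 37 = 110
  D = 13 − 33 − 5·110 = -570

-570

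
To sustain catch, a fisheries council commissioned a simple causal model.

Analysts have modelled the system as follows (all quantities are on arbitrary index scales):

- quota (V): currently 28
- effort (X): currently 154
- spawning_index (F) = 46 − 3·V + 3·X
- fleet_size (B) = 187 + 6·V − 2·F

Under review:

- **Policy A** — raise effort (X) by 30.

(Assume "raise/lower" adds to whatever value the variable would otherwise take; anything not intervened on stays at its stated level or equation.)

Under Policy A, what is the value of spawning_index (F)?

Policy A (X + 30):
  V = 28
  X = 154 + 30 = 184
  F = 46 − 3·28 + 3·184 = 514

514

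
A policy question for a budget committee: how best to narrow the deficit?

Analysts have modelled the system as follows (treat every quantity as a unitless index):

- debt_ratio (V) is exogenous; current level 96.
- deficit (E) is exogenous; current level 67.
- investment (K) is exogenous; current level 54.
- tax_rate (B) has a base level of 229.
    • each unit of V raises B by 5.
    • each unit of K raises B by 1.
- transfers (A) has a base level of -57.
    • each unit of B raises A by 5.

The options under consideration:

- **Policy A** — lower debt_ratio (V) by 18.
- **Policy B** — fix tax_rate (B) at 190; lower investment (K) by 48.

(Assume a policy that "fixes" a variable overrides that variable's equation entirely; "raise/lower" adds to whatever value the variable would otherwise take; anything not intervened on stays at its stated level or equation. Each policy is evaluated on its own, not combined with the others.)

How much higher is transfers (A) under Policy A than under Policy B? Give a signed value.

2415

Policy A (V − 18):
  V = 96 − 18 = 78
  K = 54
  B = 229 + 5·78 + 54 = 673
  A = -57 + 5·673 = 3308
Policy B (B := 190, K − 48):
  V = 96
  K = 54 − 48 = 6
  B = 190
  A = -57 + 5·190 = 893
A: 3308 − 893 = 2415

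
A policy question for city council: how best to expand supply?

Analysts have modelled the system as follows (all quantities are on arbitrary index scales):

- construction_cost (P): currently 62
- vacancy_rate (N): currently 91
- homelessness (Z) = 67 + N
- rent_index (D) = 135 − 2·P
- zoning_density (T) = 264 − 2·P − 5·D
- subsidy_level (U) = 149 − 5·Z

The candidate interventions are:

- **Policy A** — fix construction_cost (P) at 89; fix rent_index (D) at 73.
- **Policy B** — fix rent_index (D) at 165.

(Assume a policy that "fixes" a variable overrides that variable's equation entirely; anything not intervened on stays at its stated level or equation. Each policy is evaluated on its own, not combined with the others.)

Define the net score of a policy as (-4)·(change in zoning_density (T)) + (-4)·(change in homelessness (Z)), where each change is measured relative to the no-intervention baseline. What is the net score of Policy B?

3080

Baseline:
  P = 62
  N = 91
  Z = 67 + 91 = 158
  D = 135 − 2·62 = 11
  T = 264 − 2·62 − 5·11 = 85
Policy B (D := 165):
  P = 62
  N = 91
  Z = 67 + 91 = 158
  D = 165
  T = 264 − 2·62 − 5·165 = -685
ΔT = -685 − 85 = -770; ΔZ = 158 − 158 = 0
Score = (-4)·(-770) + (-4)·0 = 3080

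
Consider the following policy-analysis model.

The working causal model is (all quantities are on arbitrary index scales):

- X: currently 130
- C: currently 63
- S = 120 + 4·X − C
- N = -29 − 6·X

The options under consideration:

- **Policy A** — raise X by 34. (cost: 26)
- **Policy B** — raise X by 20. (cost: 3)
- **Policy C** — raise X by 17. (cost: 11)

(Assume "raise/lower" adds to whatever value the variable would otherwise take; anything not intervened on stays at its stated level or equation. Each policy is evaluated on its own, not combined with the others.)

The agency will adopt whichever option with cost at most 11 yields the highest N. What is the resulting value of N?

-911

Policy B (X + 20):
  X = 130 + 20 = 150
  N = -29 − 6·150 = -929
Policy C (X + 17):
  X = 130 + 17 = 147
  N = -29 − 6·147 = -911
Comparing — Policy B: N=-929, Policy C: N=-911. Highest is -911 (Policy C).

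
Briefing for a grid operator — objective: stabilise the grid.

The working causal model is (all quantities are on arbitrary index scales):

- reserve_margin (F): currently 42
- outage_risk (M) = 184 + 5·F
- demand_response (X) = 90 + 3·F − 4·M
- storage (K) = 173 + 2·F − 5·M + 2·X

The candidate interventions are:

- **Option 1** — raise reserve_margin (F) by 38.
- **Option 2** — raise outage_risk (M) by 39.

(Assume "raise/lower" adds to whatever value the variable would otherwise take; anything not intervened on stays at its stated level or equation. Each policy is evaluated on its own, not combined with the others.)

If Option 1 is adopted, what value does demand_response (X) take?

Option 1 (F + 38):
  F = 42 + 38 = 80
  M = 184 + 5·80 = 584
  X = 90 + 3·80 − 4·584 = -2006

-2006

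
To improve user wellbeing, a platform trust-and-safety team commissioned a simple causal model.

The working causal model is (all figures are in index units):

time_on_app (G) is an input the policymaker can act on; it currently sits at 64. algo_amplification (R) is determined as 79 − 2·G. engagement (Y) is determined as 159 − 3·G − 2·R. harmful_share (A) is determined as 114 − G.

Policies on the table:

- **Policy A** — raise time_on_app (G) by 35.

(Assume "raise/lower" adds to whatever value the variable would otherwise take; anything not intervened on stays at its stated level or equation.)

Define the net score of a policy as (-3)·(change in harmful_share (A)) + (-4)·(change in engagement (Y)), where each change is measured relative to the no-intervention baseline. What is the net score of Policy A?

Baseline:
  G = 64
  R = 79 − 2·64 = -49
  Y = 159 − 3·64 − 2·(-49) = 65
  A = 114 − 64 = 50
Policy A (G + 35):
  G = 64 + 35 = 99
  R = 79 − 2·99 = -119
  Y = 159 − 3·99 − 2·(-119) = 100
  A = 114 − 99 = 15
ΔA = 15 − 50 = -35; ΔY = 100 − 65 = 35
Score = (-3)·(-35) + (-4)·35 = -35

-35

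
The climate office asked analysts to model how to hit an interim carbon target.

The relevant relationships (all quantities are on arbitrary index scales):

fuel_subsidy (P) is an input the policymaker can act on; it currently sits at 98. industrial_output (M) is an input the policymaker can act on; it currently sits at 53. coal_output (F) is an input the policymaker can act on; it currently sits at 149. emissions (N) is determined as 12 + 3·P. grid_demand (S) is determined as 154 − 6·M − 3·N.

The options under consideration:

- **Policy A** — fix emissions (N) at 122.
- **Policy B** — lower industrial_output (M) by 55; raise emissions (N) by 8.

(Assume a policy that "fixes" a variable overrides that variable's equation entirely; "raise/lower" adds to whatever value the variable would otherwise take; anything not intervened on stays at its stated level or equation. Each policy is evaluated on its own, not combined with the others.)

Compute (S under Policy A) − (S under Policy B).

Policy A (N := 122):
  P = 98
  M = 53
  N = 122
  S = 154 − 6·53 − 3·122 = -530
Policy B (M − 55, N + 8):
  P = 98
  M = 53 − 55 = -2
  N = 12 + 3·98 (+8 from intervention) = 314
  S = 154 − 6·(-2) − 3·314 = -776
S: -530 − (-776) = 246

246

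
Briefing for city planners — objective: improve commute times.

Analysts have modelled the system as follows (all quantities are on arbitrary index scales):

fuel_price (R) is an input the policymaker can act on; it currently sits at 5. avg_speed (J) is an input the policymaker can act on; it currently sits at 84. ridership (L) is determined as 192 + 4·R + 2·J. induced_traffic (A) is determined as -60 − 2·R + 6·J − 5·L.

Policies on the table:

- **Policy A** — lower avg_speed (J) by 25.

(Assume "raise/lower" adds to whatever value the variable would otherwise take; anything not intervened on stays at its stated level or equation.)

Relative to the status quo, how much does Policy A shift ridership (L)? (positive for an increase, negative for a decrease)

-50

Baseline:
  R = 5
  J = 84
  L = 192 + 4·5 + 2·84 = 380
Policy A (J − 25):
  R = 5
  J = 84 − 25 = 59
  L = 192 + 4·5 + 2·59 = 330
Change in L: 330 − 380 = -50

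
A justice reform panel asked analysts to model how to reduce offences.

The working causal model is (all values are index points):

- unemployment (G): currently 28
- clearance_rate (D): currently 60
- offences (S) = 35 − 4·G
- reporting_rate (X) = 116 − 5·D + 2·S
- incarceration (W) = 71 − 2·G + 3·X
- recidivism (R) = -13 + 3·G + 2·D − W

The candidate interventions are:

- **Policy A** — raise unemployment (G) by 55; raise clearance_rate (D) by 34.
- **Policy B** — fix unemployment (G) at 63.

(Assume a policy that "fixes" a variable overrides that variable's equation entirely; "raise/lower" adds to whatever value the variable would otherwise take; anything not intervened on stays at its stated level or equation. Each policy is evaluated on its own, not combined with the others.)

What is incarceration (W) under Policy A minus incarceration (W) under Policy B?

-1030

Policy A (G + 55, D + 34):
  G = 28 + 55 = 83
  D = 60 + 34 = 94
  S = 35 − 4·83 = -297
  X = 116 − 5·94 + 2·(-297) = -948
  W = 71 − 2·83 + 3·(-948) = -2939
Policy B (G := 63):
  G = 63
  D = 60
  S = 35 − 4·63 = -217
  X = 116 − 5·60 + 2·(-217) = -618
  W = 71 − 2·63 + 3·(-618) = -1909
W: -2939 − (-1909) = -1030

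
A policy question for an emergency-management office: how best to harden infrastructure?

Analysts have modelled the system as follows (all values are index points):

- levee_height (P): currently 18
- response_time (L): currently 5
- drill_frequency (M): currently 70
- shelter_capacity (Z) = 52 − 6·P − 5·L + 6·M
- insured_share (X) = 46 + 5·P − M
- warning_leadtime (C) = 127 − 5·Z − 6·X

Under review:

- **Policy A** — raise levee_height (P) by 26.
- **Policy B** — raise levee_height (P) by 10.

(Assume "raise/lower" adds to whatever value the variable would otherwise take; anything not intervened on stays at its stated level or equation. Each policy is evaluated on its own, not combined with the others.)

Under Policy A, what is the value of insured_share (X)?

196

Policy A (P + 26):
  P = 18 + 26 = 44
  M = 70
  X = 46 + 5·44 − 70 = 196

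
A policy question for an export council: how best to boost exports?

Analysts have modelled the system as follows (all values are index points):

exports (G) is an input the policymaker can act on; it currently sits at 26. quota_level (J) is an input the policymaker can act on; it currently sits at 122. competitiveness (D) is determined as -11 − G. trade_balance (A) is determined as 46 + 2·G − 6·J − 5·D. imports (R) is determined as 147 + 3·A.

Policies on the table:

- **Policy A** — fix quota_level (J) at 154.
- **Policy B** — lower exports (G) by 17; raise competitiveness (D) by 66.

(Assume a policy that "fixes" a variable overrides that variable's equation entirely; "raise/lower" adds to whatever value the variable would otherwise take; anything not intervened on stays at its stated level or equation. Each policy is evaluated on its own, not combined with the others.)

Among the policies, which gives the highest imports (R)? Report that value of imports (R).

Policy A (J := 154):
  G = 26
  J = 154
  D = -11 − 26 = -37
  A = 46 + 2·26 − 6·154 − 5·(-37) = -641
  R = 147 + 3·(-641) = -1776
Policy B (G − 17, D + 66):
  G = 26 − 17 = 9
  J = 122
  D = -11 − 9 (+66 from intervention) = 46
  A = 46 + 2·9 − 6·122 − 5·46 = -898
  R = 147 + 3·(-898) = -2547
Comparing — Policy A: R=-1776, Policy B: R=-2547. Highest is -1776 (Policy A).

-1776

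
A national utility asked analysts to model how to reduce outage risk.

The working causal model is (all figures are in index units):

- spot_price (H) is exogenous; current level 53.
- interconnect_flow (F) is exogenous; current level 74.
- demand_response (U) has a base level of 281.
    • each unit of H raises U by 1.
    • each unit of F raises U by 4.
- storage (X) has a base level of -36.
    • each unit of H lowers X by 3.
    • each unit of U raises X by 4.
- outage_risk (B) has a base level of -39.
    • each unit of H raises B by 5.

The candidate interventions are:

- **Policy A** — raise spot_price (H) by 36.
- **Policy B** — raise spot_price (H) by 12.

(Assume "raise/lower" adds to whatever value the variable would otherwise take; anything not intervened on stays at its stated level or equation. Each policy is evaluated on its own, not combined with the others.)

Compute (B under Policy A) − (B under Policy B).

Policy A (H + 36):
  H = 53 + 36 = 89
  B = -39 + 5·89 = 406
Policy B (H + 12):
  H = 53 + 12 = 65
  B = -39 + 5·65 = 286
B: 406 − 286 = 120

120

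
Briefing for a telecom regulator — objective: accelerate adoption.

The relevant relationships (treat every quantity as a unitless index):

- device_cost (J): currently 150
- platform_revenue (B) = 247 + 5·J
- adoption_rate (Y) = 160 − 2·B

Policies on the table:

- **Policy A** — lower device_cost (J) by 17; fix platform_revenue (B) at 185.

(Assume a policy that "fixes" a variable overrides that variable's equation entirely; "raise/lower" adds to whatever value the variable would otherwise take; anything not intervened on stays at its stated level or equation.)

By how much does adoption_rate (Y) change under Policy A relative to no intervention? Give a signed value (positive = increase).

1624

Baseline:
  J = 150
  B = 247 + 5·150 = 997
  Y = 160 − 2·997 = -1834
Policy A (J − 17, B := 185):
  J = 150 − 17 = 133
  B = 185
  Y = 160 − 2·185 = -210
Change in Y: -210 − (-1834) = 1624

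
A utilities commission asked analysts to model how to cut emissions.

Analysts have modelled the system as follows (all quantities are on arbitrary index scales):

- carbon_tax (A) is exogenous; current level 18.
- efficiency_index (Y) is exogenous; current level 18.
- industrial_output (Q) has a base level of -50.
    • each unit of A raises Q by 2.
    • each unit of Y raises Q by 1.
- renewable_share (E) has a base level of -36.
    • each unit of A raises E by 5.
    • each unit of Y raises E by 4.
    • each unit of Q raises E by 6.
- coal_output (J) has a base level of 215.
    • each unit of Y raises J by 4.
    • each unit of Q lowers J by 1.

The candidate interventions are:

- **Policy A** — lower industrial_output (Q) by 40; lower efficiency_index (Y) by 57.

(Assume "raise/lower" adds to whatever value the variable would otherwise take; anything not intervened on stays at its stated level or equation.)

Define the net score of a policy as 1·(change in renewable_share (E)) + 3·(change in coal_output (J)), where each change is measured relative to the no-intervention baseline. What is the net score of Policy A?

Baseline:
  A = 18
  Y = 18
  Q = -50 + 2·18 + 18 = 4
  E = -36 + 5·18 + 4·18 + 6·4 = 150
  J = 215 + 4·18 − 4 = 283
Policy A (Q − 40, Y − 57):
  A = 18
  Y = 18 − 57 = -39
  Q = -50 + 2·18 + (-39) (−40 from intervention) = -93
  E = -36 + 5·18 + 4·(-39) + 6·(-93) = -660
  J = 215 + 4·(-39) − (-93) = 152
ΔE = -660 − 150 = -810; ΔJ = 152 − 283 = -131
Score = 1·(-810) + 3·(-131) = -1203

-1203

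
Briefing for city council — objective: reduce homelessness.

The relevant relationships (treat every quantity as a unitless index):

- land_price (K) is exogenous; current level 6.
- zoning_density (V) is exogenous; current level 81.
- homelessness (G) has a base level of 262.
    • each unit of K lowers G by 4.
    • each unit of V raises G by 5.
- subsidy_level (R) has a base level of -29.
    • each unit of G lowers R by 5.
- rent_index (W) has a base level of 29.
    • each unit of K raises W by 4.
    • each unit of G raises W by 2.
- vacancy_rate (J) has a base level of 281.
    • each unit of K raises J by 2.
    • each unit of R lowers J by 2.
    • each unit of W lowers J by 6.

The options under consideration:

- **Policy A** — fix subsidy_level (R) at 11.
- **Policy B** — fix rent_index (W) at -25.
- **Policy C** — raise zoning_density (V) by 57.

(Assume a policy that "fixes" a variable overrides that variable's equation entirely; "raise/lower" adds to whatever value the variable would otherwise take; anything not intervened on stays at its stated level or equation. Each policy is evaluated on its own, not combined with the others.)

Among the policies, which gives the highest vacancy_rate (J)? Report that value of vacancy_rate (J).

Policy A (R := 11):
  K = 6
  V = 81
  G = 262 − 4·6 + 5·81 = 643
  R = 11
  W = 29 + 4·6 + 2·643 = 1339
  J = 281 + 2·6 − 2·11 − 6·1339 = -7763
Policy B (W := -25):
  K = 6
  V = 81
  G = 262 − 4·6 + 5·81 = 643
  R = -29 − 5·643 = -3244
  W = -25
  J = 281 + 2·6 − 2·(-3244) − 6·(-25) = 6931
Policy C (V + 57):
  K = 6
  V = 81 + 57 = 138
  G = 262 − 4·6 + 5·138 = 928
  R = -29 − 5·928 = -4669
  W = 29 + 4·6 + 2·928 = 1909
  J = 281 + 2·6 − 2·(-4669) − 6·1909 = -1823
Comparing — Policy A: J=-7763, Policy B: J=6931, Policy C: J=-1823. Highest is 6931 (Policy B).

6931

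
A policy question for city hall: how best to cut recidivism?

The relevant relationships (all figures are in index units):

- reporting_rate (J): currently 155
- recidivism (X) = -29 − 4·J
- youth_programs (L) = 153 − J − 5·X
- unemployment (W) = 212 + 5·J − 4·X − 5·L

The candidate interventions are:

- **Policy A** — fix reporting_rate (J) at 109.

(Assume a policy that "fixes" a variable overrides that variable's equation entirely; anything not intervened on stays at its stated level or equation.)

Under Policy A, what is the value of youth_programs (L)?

Policy A (J := 109):
  J = 109
  X = -29 − 4·109 = -465
  L = 153 − 109 − 5·(-465) = 2369

2369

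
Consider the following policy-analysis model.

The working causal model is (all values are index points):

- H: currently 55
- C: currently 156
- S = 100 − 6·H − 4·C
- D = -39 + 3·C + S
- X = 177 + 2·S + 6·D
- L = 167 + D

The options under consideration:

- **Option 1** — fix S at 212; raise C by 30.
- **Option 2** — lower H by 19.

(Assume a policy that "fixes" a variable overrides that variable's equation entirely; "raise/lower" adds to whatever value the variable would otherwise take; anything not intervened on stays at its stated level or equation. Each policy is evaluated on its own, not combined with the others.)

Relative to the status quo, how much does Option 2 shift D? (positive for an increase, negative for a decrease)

Baseline:
  H = 55
  C = 156
  S = 100 − 6·55 − 4·156 = -854
  D = -39 + 3·156 + (-854) = -425
Option 2 (H − 19):
  H = 55 − 19 = 36
  C = 156
  S = 100 − 6·36 − 4·156 = -740
  D = -39 + 3·156 + (-740) = -311
Change in D: -311 − (-425) = 114

114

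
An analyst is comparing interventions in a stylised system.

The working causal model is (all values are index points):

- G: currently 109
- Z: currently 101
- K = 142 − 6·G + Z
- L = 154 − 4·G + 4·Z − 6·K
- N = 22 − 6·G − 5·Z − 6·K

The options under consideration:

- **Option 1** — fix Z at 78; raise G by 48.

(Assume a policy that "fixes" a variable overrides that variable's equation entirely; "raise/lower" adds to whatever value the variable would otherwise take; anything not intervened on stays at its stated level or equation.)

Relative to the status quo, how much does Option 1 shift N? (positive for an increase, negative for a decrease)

Baseline:
  G = 109
  Z = 101
  K = 142 − 6·109 + 101 = -411
  N = 22 − 6·109 − 5·101 − 6·(-411) = 1329
Option 1 (Z := 78, G + 48):
  G = 109 + 48 = 157
  Z = 78
  K = 142 − 6·157 + 78 = -722
  N = 22 − 6·157 − 5·78 − 6·(-722) = 3022
Change in N: 3022 − 1329 = 1693

1693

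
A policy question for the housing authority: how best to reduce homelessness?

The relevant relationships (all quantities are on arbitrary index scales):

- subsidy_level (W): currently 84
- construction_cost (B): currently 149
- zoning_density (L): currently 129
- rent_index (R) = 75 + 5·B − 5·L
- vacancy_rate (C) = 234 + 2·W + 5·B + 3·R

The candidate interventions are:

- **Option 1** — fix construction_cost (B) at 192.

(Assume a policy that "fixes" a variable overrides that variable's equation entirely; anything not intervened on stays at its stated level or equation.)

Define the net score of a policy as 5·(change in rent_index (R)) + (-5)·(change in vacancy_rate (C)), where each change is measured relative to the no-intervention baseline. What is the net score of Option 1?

-3225

Baseline:
  W = 84
  B = 149
  L = 129
  R = 75 + 5·149 − 5·129 = 175
  C = 234 + 2·84 + 5·149 + 3·175 = 1672
Option 1 (B := 192):
  W = 84
  B = 192
  L = 129
  R = 75 + 5·192 − 5·129 = 390
  C = 234 + 2·84 + 5·192 + 3·390 = 2532
ΔR = 390 − 175 = 215; ΔC = 2532 − 1672 = 860
Score = 5·215 + (-5)·860 = -3225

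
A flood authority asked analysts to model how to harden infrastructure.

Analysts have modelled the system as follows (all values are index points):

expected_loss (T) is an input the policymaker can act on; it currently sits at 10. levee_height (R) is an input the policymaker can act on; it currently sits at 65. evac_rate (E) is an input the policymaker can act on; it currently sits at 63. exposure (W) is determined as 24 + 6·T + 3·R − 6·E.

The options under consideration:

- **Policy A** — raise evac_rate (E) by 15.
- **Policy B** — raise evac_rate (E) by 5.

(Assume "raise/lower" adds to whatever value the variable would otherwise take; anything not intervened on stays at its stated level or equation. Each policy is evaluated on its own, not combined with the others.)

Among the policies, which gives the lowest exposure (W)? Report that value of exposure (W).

-189

Policy A (E + 15):
  T = 10
  R = 65
  E = 63 + 15 = 78
  W = 24 + 6·10 + 3·65 − 6·78 = -189
Policy B (E + 5):
  T = 10
  R = 65
  E = 63 + 5 = 68
  W = 24 + 6·10 + 3·65 − 6·68 = -129
Comparing — Policy A: W=-189, Policy B: W=-129. Lowest is -189 (Policy A).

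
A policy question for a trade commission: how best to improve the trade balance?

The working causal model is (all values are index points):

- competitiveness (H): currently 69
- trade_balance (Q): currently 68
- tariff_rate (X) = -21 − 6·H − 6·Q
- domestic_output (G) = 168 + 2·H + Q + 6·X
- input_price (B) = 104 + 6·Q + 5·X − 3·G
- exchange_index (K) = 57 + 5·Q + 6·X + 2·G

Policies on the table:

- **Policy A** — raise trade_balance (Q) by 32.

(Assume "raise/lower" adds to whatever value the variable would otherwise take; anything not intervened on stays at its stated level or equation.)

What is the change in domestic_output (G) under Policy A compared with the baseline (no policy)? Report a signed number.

Baseline:
  H = 69
  Q = 68
  X = -21 − 6·69 − 6·68 = -843
  G = 168 + 2·69 + 68 + 6·(-843) = -4684
Policy A (Q + 32):
  H = 69
  Q = 68 + 32 = 100
  X = -21 − 6·69 − 6·100 = -1035
  G = 168 + 2·69 + 100 + 6·(-1035) = -5804
Change in G: -5804 − (-4684) = -1120

-1120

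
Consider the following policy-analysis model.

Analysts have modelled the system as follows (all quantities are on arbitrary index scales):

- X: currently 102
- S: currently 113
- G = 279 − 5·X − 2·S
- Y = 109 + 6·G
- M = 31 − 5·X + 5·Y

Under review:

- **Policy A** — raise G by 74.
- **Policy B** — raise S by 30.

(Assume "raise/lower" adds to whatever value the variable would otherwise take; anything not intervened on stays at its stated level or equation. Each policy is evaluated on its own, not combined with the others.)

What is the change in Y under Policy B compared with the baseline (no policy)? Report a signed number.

Baseline:
  X = 102
  S = 113
  G = 279 − 5·102 − 2·113 = -457
  Y = 109 + 6·(-457) = -2633
Policy B (S + 30):
  X = 102
  S = 113 + 30 = 143
  G = 279 − 5·102 − 2·143 = -517
  Y = 109 + 6·(-517) = -2993
Change in Y: -2993 − (-2633) = -360

-360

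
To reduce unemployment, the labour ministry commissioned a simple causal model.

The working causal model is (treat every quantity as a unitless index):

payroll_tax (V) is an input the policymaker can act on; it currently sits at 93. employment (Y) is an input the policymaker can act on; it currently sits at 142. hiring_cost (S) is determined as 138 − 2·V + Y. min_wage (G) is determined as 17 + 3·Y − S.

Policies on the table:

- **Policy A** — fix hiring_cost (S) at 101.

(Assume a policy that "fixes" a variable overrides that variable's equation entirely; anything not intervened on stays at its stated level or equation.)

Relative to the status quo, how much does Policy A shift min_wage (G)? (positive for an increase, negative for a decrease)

Baseline:
  V = 93
  Y = 142
  S = 138 − 2·93 + 142 = 94
  G = 17 + 3·142 − 94 = 349
Policy A (S := 101):
  V = 93
  Y = 142
  S = 101
  G = 17 + 3·142 − 101 = 342
Change in G: 342 − 349 = -7

-7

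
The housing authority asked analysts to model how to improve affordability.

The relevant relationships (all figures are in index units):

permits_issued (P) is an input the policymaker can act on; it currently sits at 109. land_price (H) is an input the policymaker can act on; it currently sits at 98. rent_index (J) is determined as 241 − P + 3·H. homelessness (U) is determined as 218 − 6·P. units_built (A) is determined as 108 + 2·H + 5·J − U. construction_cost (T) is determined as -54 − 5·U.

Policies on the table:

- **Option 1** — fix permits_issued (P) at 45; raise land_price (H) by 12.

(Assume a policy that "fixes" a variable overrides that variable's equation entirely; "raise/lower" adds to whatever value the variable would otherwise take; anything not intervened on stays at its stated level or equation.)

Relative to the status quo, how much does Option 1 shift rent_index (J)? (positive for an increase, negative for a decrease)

Baseline:
  P = 109
  H = 98
  J = 241 − 109 + 3·98 = 426
Option 1 (P := 45, H + 12):
  P = 45
  H = 98 + 12 = 110
  J = 241 − 45 + 3·110 = 526
Change in J: 526 − 426 = 100

100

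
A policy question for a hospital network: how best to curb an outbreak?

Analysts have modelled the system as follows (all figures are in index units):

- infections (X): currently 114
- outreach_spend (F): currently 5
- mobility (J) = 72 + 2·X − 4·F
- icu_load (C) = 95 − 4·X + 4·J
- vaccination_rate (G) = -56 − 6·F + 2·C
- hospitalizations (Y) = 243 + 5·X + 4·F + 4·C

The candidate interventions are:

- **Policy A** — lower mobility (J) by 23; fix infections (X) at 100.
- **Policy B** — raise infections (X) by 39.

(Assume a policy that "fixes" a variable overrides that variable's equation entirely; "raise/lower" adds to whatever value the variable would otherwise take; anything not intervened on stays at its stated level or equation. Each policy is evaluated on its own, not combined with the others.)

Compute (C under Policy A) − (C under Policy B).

Policy A (J − 23, X := 100):
  X = 100
  F = 5
  J = 72 + 2·100 − 4·5 (−23 from intervention) = 229
  C = 95 − 4·100 + 4·229 = 611
Policy B (X + 39):
  X = 114 + 39 = 153
  F = 5
  J = 72 + 2·153 − 4·5 = 358
  C = 95 − 4·153 + 4·358 = 915
C: 611 − 915 = -304

-304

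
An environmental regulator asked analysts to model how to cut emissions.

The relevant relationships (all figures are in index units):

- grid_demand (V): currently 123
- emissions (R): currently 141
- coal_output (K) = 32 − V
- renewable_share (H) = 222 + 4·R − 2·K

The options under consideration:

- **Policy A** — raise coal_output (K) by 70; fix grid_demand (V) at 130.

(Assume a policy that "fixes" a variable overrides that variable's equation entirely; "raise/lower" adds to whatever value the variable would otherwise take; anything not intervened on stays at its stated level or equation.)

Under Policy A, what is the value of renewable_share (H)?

842

Policy A (K + 70, V := 130):
  V = 130
  R = 141
  K = 32 − 130 (+70 from intervention) = -28
  H = 222 + 4·141 − 2·(-28) = 842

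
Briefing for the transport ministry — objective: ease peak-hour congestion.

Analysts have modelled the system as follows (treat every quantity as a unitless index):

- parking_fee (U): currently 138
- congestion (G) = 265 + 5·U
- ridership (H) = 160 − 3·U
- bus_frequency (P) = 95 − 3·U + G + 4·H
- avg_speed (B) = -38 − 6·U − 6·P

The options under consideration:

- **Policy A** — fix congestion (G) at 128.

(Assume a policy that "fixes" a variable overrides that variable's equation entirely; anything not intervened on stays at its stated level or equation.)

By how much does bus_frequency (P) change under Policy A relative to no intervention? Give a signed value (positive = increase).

Baseline:
  U = 138
  G = 265 + 5·138 = 955
  H = 160 − 3·138 = -254
  P = 95 − 3·138 + 955 + 4·(-254) = -380
Policy A (G := 128):
  U = 138
  G = 128
  H = 160 − 3·138 = -254
  P = 95 − 3·138 + 128 + 4·(-254) = -1207
Change in P: -1207 − (-380) = -827

-827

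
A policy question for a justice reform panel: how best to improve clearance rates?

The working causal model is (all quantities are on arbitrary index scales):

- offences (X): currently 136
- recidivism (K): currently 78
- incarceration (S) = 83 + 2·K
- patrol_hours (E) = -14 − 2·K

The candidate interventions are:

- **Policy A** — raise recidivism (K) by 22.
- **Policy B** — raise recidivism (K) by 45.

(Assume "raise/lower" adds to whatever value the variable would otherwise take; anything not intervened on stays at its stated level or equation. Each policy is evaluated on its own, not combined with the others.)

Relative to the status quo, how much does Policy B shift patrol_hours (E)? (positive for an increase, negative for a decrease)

-90

Baseline:
  K = 78
  E = -14 − 2·78 = -170
Policy B (K + 45):
  K = 78 + 45 = 123
  E = -14 − 2·123 = -260
Change in E: -260 − (-170) = -90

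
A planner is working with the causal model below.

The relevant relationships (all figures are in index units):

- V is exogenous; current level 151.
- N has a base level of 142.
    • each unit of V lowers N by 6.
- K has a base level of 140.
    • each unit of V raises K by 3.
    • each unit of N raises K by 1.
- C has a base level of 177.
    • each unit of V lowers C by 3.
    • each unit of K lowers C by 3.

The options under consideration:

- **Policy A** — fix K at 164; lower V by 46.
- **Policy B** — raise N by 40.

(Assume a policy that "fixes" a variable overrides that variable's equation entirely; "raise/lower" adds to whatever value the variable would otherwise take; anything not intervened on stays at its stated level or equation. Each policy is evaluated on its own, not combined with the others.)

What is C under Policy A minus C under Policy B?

-747

Policy A (K := 164, V − 46):
  V = 151 − 46 = 105
  N = 142 − 6·105 = -488
  K = 164
  C = 177 − 3·105 − 3·164 = -630
Policy B (N + 40):
  V = 151
  N = 142 − 6·151 (+40 from intervention) = -724
  K = 140 + 3·151 + (-724) = -131
  C = 177 − 3·151 − 3·(-131) = 117
C: -630 − 117 = -747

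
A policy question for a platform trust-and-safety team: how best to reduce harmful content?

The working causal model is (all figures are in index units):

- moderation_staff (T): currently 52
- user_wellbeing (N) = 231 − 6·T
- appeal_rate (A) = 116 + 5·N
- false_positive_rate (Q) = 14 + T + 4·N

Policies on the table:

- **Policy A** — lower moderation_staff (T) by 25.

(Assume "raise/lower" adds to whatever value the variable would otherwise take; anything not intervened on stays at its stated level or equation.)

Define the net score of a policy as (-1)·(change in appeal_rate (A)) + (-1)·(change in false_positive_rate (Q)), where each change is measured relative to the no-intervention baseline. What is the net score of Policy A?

-1325

Baseline:
  T = 52
  N = 231 − 6·52 = -81
  A = 116 + 5·(-81) = -289
  Q = 14 + 52 + 4·(-81) = -258
Policy A (T − 25):
  T = 52 − 25 = 27
  N = 231 − 6·27 = 69
  A = 116 + 5·69 = 461
  Q = 14 + 27 + 4·69 = 317
ΔA = 461 − (-289) = 750; ΔQ = 317 − (-258) = 575
Score = (-1)·750 + (-1)·575 = -1325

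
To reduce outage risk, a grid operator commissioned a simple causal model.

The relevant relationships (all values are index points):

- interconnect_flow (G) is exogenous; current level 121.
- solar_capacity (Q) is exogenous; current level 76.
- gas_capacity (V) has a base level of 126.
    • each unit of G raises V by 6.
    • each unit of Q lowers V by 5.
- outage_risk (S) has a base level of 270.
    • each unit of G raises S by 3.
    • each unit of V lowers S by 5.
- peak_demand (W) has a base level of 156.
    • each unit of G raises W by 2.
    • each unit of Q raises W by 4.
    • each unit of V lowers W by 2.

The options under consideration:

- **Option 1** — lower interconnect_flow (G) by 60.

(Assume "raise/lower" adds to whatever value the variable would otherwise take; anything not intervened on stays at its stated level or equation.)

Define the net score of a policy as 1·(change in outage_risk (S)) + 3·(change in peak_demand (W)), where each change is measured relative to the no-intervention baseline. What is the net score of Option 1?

Baseline:
  G = 121
  Q = 76
  V = 126 + 6·121 − 5·76 = 472
  S = 270 + 3·121 − 5·472 = -1727
  W = 156 + 2·121 + 4·76 − 2·472 = -242
Option 1 (G − 60):
  G = 121 − 60 = 61
  Q = 76
  V = 126 + 6·61 − 5·76 = 112
  S = 270 + 3·61 − 5·112 = -107
  W = 156 + 2·61 + 4·76 − 2·112 = 358
ΔS = -107 − (-1727) = 1620; ΔW = 358 − (-242) = 600
Score = 1·1620 + 3·600 = 3420

3420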